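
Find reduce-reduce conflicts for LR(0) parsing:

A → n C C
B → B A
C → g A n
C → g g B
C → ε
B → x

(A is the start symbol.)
Augment with A' → A and build the canonical LR(0) collection (I0 = CLOSURE({[A' → . A]}), then GOTO on every symbol after a dot until no new states appear). It has 12 states:
  I0: { [A → . n C C], [A' → . A] }  — shift
  I1: { [A' → A .] }  — accept
  I2: { [A → n . C C], [C → . g A n], [C → . g g B], [C → .] }  — shift, reduce
  I3: { [A → n C . C], [C → . g A n], [C → . g g B], [C → .] }  — shift, reduce
  I4: { [A → . n C C], [C → g . A n], [C → g . g B] }  — shift
  I5: { [C → g A . n] }  — shift
  I6: { [B → . B A], [B → . x], [C → g g . B] }  — shift
  I7: { [A → . n C C], [B → B . A], [C → g g B .] }  — shift, reduce
  I8: { [B → x .] }  — reduce
  I9: { [B → B A .] }  — reduce
  I10: { [C → g A n .] }  — reduce
  I11: { [A → n C C .] }  — reduce

No state contains more than one complete item.

Answer: No reduce-reduce conflicts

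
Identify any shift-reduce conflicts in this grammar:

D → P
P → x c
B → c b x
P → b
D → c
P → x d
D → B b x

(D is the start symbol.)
Yes — I5: [D → c .] vs [B → c . b x]

A shift-reduce conflict occurs when an LR(0) state has both:
  - a complete (reduce) item [A → α .] (dot at the end), and
  - a shift item [B → β . c γ] (dot before a terminal).

Augment with D' → D and build the canonical LR(0) collection (I0 = CLOSURE({[D' → . D]}), then GOTO on every symbol after a dot until no new states appear). It has 13 states:
  I0: { [B → . c b x], [D → . B b x], [D → . P], [D → . c], [D' → . D], [P → . b], [P → . x c], [P → . x d] }  — shift
  I1: { [D → B . b x] }  — shift
  I2: { [D' → D .] }  — accept
  I3: { [D → P .] }  — reduce
  I4: { [P → b .] }  — reduce
  I5: { [B → c . b x], [D → c .] }  — shift, reduce
  I6: { [P → x . c], [P → x . d] }  — shift
  I7: { [P → x c .] }  — reduce
  I8: { [P → x d .] }  — reduce
  I9: { [B → c b . x] }  — shift
  I10: { [B → c b x .] }  — reduce
  I11: { [D → B b . x] }  — shift
  I12: { [D → B b x .] }  — reduce

I5 contains reduce item [D → c .] and shift item [B → c . b x] — shift-reduce conflict.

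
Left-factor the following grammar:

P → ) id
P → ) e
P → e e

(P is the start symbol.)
P → ) P'
P' → id
P' → e
P → e e

Left-factoring transforms A → αβ₁ | αβ₂ into A → αA' and A' → β₁ | β₂
(α is the longest common prefix among the alternatives). Repeat until
no nonterminal has two alternatives with a common prefix.

Round 1: P has alternatives sharing prefix ')'. Introduce P': P → ) P'
  Add: P' → id
  Add: P' → e

No remaining common prefixes — done.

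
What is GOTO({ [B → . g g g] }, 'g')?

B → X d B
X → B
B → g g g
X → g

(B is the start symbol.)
{ [B → g . g g] }

GOTO(I, 'g') = CLOSURE({ [A → αX.β] : [A → α.Xβ] ∈ I, X = 'g' })

Items with dot before 'g', with the dot advanced:
  [B → . g g g] → [B → g . g g]
Closure adds nothing (no advanced item has the dot before a non-terminal).

GOTO = { [B → g . g g] }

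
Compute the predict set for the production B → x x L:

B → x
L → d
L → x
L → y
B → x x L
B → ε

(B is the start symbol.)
{ 'x' }

PREDICT(B → x x L) = (FIRST(RHS) \ {ε}) ∪ (FOLLOW(B) if ε ∈ FIRST(RHS), i.e. RHS ⇒* ε)
FIRST(x x L) = { 'x' }
ε ∉ FIRST(x x L), so FOLLOW(B) is not added.
PREDICT(B → x x L) = { 'x' }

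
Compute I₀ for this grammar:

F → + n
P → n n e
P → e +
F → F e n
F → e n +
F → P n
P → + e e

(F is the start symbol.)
{ [F → . + n], [F → . F e n], [F → . P n], [F → . e n +], [F' → . F], [P → . + e e], [P → . e +], [P → . n n e] }

First, augment the grammar with F' → F
I₀ = CLOSURE({ [F' → . F] }):
  [F' → . F] has the dot before F: add [F → . + n], [F → . F e n], [F → . e n +], [F → . P n]
  [F → . P n] has the dot before P: add [P → . n n e], [P → . e +], [P → . + e e]
No further items can be added.

I₀ = { [F → . + n], [F → . F e n], [F → . P n], [F → . e n +], [F' → . F], [P → . + e e], [P → . e +], [P → . n n e] }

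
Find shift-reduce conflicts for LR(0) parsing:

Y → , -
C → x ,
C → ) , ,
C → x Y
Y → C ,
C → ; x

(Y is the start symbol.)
Augment with Y' → Y and build the canonical LR(0) collection (I0 = CLOSURE({[Y' → . Y]}), then GOTO on every symbol after a dot until no new states appear). It has 14 states:
  I0: { [C → . ) , ,], [C → . ; x], [C → . x ,], [C → . x Y], [Y → . , -], [Y → . C ,], [Y' → . Y] }  — shift
  I1: { [C → ) . , ,] }  — shift
  I2: { [Y → , . -] }  — shift
  I3: { [C → ; . x] }  — shift
  I4: { [Y → C . ,] }  — shift
  I5: { [Y' → Y .] }  — accept
  I6: { [C → . ) , ,], [C → . ; x], [C → . x ,], [C → . x Y], [C → x . ,], [C → x . Y], [Y → . , -], [Y → . C ,] }  — shift
  I7: { [C → x , .], [Y → , . -] }  — shift, reduce
  I8: { [C → x Y .] }  — reduce
  I9: { [Y → , - .] }  — reduce
  I10: { [Y → C , .] }  — reduce
  I11: { [C → ; x .] }  — reduce
  I12: { [C → ) , . ,] }  — shift
  I13: { [C → ) , , .] }  — reduce

I7 contains reduce item [C → x , .] and shift item [Y → , . -] — shift-reduce conflict.

Answer: Yes — I7: [C → x , .] vs [Y → , . -]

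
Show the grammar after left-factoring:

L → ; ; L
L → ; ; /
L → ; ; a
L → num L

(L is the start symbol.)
Left-factoring transforms A → αβ₁ | αβ₂ into A → αA' and A' → β₁ | β₂
(α is the longest common prefix among the alternatives). Repeat until
no nonterminal has two alternatives with a common prefix.

Round 1: L has alternatives sharing prefix '; ;'. Introduce L': L → ; ; L'
  Add: L' → L
  Add: L' → /
  Add: L' → a

No remaining common prefixes — done.

Resulting grammar:
L → ; ; L'
L' → L
L' → /
L' → a
L → num L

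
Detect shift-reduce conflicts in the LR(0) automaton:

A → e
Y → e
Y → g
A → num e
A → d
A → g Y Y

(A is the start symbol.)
No shift-reduce conflicts

Augment with A' → A and build the canonical LR(0) collection (I0 = CLOSURE({[A' → . A]}), then GOTO on every symbol after a dot until no new states appear). It has 11 states:
  I0: { [A → . d], [A → . e], [A → . g Y Y], [A → . num e], [A' → . A] }  — shift
  I1: { [A' → A .] }  — accept
  I2: { [A → d .] }  — reduce
  I3: { [A → e .] }  — reduce
  I4: { [A → g . Y Y], [Y → . e], [Y → . g] }  — shift
  I5: { [A → num . e] }  — shift
  I6: { [A → num e .] }  — reduce
  I7: { [A → g Y . Y], [Y → . e], [Y → . g] }  — shift
  I8: { [Y → e .] }  — reduce
  I9: { [Y → g .] }  — reduce
  I10: { [A → g Y Y .] }  — reduce

No state contains both a complete item and a shift item.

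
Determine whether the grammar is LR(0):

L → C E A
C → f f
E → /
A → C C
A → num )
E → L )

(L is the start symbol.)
A grammar is LR(0) if no state in the canonical LR(0) collection has:
  - both a shift item (dot before a terminal) and a complete item (shift-reduce conflict), or
  - two or more complete items (reduce-reduce conflict; the accept item [L' → L .] counts as a complete item here).

Augment with L' → L and build the canonical LR(0) collection (I0 = CLOSURE({[L' → . L]}), then GOTO on every symbol after a dot until no new states appear). It has 14 states:
  I0: { [C → . f f], [L → . C E A], [L' → . L] }  — shift
  I1: { [C → . f f], [E → . /], [E → . L )], [L → . C E A], [L → C . E A] }  — shift
  I2: { [L' → L .] }  — accept
  I3: { [C → f . f] }  — shift
  I4: { [C → f f .] }  — reduce
  I5: { [E → / .] }  — reduce
  I6: { [A → . C C], [A → . num )], [C → . f f], [L → C E . A] }  — shift
  I7: { [E → L . )] }  — shift
  I8: { [E → L ) .] }  — reduce
  I9: { [L → C E A .] }  — reduce
  I10: { [A → C . C], [C → . f f] }  — shift
  I11: { [A → num . )] }  — shift
  I12: { [A → num ) .] }  — reduce
  I13: { [A → C C .] }  — reduce

Every state is either a pure shift/goto state or contains exactly one complete item and nothing to shift — no conflicts. The grammar is LR(0).

Answer: Yes, the grammar is LR(0)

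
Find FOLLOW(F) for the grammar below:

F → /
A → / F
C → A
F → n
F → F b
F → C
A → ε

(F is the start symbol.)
{ $, 'b' }

To compute FOLLOW(F), find every occurrence of F on a right-hand side N → α F β: add FIRST(β) \ {ε}, and if β is empty or nullable also add FOLLOW(N). Iterate to a fixed point.

F is the start symbol, so $ ∈ FOLLOW(F).
In A → / F: F is at the end, add FOLLOW(A)
In F → F b: F is followed by b, add FIRST(b) \ {ε} = { 'b' }

The FOLLOW sets referred to above (computed the same way, to a fixed point):
  FOLLOW(A) = { $, 'b' }

Taking the union: FOLLOW(F) = { $, 'b' }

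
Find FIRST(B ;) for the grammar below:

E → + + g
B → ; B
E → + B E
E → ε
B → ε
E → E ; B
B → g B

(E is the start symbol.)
FIRST sets of the non-terminals involved (from the grammar, by fixed-point iteration):
  FIRST(B) = { ';', 'g', ε }

To compute FIRST(B ;), process the symbols left to right:
Symbol B is a non-terminal. Add FIRST(B) \ {ε} = { ';', 'g' }
B is nullable (ε ∈ FIRST(B)), continue to the next symbol.
Symbol ; is a terminal. Add ';' and stop.
FIRST(B ;) = { ';', 'g' }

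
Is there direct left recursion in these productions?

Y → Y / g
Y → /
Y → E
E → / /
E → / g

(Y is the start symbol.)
Yes, Y is left-recursive

Direct left recursion occurs when N → N α for some non-terminal N (the right-hand side begins with the left-hand side itself).

Y → Y / g: LEFT RECURSIVE (starts with Y)
Y → /: starts with '/'
Y → E: starts with E
E → / /: starts with '/'
E → / g: starts with '/'

The grammar has direct left recursion on: Y.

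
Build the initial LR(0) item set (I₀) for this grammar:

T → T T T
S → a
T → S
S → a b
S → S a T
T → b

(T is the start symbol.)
{ [S → . S a T], [S → . a b], [S → . a], [T → . S], [T → . T T T], [T → . b], [T' → . T] }

First, augment the grammar with T' → T
I₀ = CLOSURE({ [T' → . T] }):
  [T' → . T] has the dot before T: add [T → . T T T], [T → . S], [T → . b]
  [T → . S] has the dot before S: add [S → . a], [S → . a b], [S → . S a T]
No further items can be added.

I₀ = { [S → . S a T], [S → . a b], [S → . a], [T → . S], [T → . T T T], [T → . b], [T' → . T] }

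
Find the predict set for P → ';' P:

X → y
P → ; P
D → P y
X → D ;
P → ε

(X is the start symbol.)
{ ';' }

PREDICT(P → ';' P) = (FIRST(RHS) \ {ε}) ∪ (FOLLOW(P) if ε ∈ FIRST(RHS), i.e. RHS ⇒* ε)
FIRST(';' P) = { ';' }
ε ∉ FIRST(';' P), so FOLLOW(P) is not added.
PREDICT(P → ';' P) = { ';' }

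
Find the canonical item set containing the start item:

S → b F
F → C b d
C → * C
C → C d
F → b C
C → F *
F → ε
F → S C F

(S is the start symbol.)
First, augment the grammar with S' → S
I₀ = CLOSURE({ [S' → . S] }):
  [S' → . S] has the dot before S: add [S → . b F]
No further items can be added.

I₀ = { [S → . b F], [S' → . S] }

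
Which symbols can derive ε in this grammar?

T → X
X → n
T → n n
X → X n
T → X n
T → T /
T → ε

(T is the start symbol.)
{ 'T' }

A non-terminal is nullable if it can derive ε (the empty string): either it has an ε-production, or it has a production whose right-hand side consists entirely of nullable non-terminals.

ε-productions: T → ε
So T is immediately nullable.
No further non-terminal can be added: every production for the remaining non-terminals contains a terminal or a non-nullable non-terminal.
Nullable = { 'T' }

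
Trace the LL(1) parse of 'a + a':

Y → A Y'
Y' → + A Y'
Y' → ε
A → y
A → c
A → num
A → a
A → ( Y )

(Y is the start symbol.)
LL(1) parsing maintains a stack (initially the start symbol over $) and the input. At each step: if the stack top is a terminal, match it against the current input token; if it is a non-terminal N, replace it with the RHS of M[N, lookahead] (the unique production whose predict set contains the lookahead).

Stack is shown with the top on the left.

Stack     Input    Action
-------------------------
Y $       a + a $  output Y → A Y'
A Y' $    a + a $  output A → a
a Y' $    a + a $  match 'a'
Y' $      + a $    output Y' → + A Y'
+ A Y' $  + a $    match '+'
A Y' $    a $      output A → a
a Y' $    a $      match 'a'
Y' $      $        output Y' → ε
$         $        accept

The string is accepted.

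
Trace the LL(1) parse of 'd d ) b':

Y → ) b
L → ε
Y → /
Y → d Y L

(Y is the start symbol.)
Stack is shown with the top on the left.

Stack      Input      Action
----------------------------
Y $        d d ) b $  output Y → d Y L
d Y L $    d d ) b $  match 'd'
Y L $      d ) b $    output Y → d Y L
d Y L L $  d ) b $    match 'd'
Y L L $    ) b $      output Y → ) b
) b L L $  ) b $      match ')'
b L L $    b $        match 'b'
L L $      $          output L → ε
L $        $          output L → ε
$          $          accept

The string is accepted.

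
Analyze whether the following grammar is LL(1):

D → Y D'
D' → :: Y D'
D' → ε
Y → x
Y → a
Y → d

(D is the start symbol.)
Yes, the grammar is LL(1).

A grammar is LL(1) if for each non-terminal N with multiple productions, the predict sets of those productions are pairwise disjoint, where PREDICT(N → α) = (FIRST(α) \ {ε}) ∪ (FOLLOW(N) if α ⇒* ε).

Relevant sets:
  FOLLOW(D') = { $ }

For D':
  PREDICT(D' → :: Y D') = { '::' }
  PREDICT(D' → ε) = { $ }
For Y:
  PREDICT(Y → x) = { 'x' }
  PREDICT(Y → a) = { 'a' }
  PREDICT(Y → d) = { 'd' }
D has a single production, so nothing to check there.

All predict sets are disjoint. The grammar IS LL(1).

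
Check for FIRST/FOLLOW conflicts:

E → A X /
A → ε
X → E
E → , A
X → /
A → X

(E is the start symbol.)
Nullable non-terminals: A.
FIRST sets used below: FIRST(X) = { ',', '/' }

A: nullable alternative(s) A → ε; FOLLOW(A) = { $, ',', '/' }
  A → ε: FIRST \ {ε} = { } — this is the only nullable alternative, skip
  A → X: FIRST \ {ε} = { ',', '/' } — overlaps FOLLOW(A) on { ',', '/' }: CONFLICT

E, X have no nullable alternative, so no FIRST/FOLLOW check is needed there.

So the grammar has 1 FIRST/FOLLOW conflict (marked CONFLICT above).

Answer: Yes. A → X with FOLLOW(A) on { ',', '/' }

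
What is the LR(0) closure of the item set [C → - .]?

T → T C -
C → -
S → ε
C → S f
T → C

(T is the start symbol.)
Start with: [C → - .]
The dot is at the end, so nothing is added.

CLOSURE = { [C → - .] }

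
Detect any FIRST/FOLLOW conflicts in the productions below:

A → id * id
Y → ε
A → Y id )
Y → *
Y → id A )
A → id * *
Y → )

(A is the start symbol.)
Nullable non-terminals: Y.

Y: nullable alternative(s) Y → ε; FOLLOW(Y) = { 'id' }
  Y → ε: FIRST \ {ε} = { } — this is the only nullable alternative, skip
  Y → *: FIRST \ {ε} = { '*' } — disjoint from FOLLOW(Y)
  Y → id A ): FIRST \ {ε} = { 'id' } — overlaps FOLLOW(Y) on { 'id' }: CONFLICT
  Y → ): FIRST \ {ε} = { ')' } — disjoint from FOLLOW(Y)

A has no nullable alternative, so no FIRST/FOLLOW check is needed there.

So the grammar has 1 FIRST/FOLLOW conflict (marked CONFLICT above).

Answer: Yes. Y → id A ')' with FOLLOW(Y) on { 'id' }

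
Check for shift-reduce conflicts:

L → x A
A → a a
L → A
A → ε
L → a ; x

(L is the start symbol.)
A shift-reduce conflict occurs when an LR(0) state has both:
  - a complete (reduce) item [A → α .] (dot at the end), and
  - a shift item [B → β . c γ] (dot before a terminal).

Augment with L' → L and build the canonical LR(0) collection (I0 = CLOSURE({[L' → . L]}), then GOTO on every symbol after a dot until no new states appear). It has 10 states:
  I0: { [A → . a a], [A → .], [L → . A], [L → . a ; x], [L → . x A], [L' → . L] }  — shift, reduce
  I1: { [L → A .] }  — reduce
  I2: { [L' → L .] }  — accept
  I3: { [A → a . a], [L → a . ; x] }  — shift
  I4: { [A → . a a], [A → .], [L → x . A] }  — shift, reduce
  I5: { [L → x A .] }  — reduce
  I6: { [A → a . a] }  — shift
  I7: { [A → a a .] }  — reduce
  I8: { [L → a ; . x] }  — shift
  I9: { [L → a ; x .] }  — reduce

I0 contains reduce item [A → .] and shift items [A → . a a], [L → . a ; x], [L → . x A] — shift-reduce conflict.
I4 contains reduce item [A → .] and shift item [A → . a a] — shift-reduce conflict.

Answer: Yes — I0: [A → .] vs [A → . a a]; I4: [A → .] vs [A → . a a]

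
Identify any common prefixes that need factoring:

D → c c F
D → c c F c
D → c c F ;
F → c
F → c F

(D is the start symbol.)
Yes, D has productions with common prefix 'c c F'; F has productions with common prefix 'c'

Left-factoring is needed when two productions for the same non-terminal
share a common prefix on the right-hand side.

Productions for D:
  D → c c F
  D → c c F c
  D → c c F ;
Productions for F:
  F → c
  F → c F

Found common prefix 'c c F' in productions for D
Found common prefix 'c' in productions for F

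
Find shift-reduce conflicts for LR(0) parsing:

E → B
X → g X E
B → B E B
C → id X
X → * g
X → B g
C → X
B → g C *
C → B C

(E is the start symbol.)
A shift-reduce conflict occurs when an LR(0) state has both:
  - a complete (reduce) item [A → α .] (dot at the end), and
  - a shift item [B → β . c γ] (dot before a terminal).

Augment with E' → E and build the canonical LR(0) collection (I0 = CLOSURE({[E' → . E]}), then GOTO on every symbol after a dot until no new states appear). It has 22 states:
  I0: { [B → . B E B], [B → . g C *], [E → . B], [E' → . E] }  — shift
  I1: { [B → . B E B], [B → . g C *], [B → B . E B], [E → . B], [E → B .] }  — shift, reduce
  I2: { [E' → E .] }  — accept
  I3: { [B → . B E B], [B → . g C *], [B → g . C *], [C → . B C], [C → . X], [C → . id X], [X → . * g], [X → . B g], [X → . g X E] }  — shift
  I4: { [X → * . g] }  — shift
  I5: { [B → . B E B], [B → . g C *], [B → B . E B], [C → . B C], [C → . X], [C → . id X], [C → B . C], [E → . B], [X → . * g], [X → . B g], [X → . g X E], [X → B . g] }  — shift
  I6: { [B → g C . *] }  — shift
  I7: { [C → X .] }  — reduce
  I8: { [B → . B E B], [B → . g C *], [B → g . C *], [C → . B C], [C → . X], [C → . id X], [X → . * g], [X → . B g], [X → . g X E], [X → g . X E] }  — shift
  I9: { [B → . B E B], [B → . g C *], [C → id . X], [X → . * g], [X → . B g], [X → . g X E] }  — shift
  I10: { [B → . B E B], [B → . g C *], [B → B . E B], [E → . B], [X → B . g] }  — shift
  I11: { [C → id X .] }  — reduce
  I12: { [B → . B E B], [B → . g C *], [B → B E . B] }  — shift
  I13: { [B → . B E B], [B → . g C *], [B → g . C *], [C → . B C], [C → . X], [C → . id X], [X → . * g], [X → . B g], [X → . g X E], [X → B g .] }  — shift, reduce
  I14: { [B → . B E B], [B → . g C *], [B → B . E B], [B → B E B .], [E → . B] }  — shift, reduce
  I15: { [B → . B E B], [B → . g C *], [C → X .], [E → . B], [X → g X . E] }  — shift, reduce
  I16: { [X → g X E .] }  — reduce
  I17: { [B → g C * .] }  — reduce
  I18: { [B → . B E B], [B → . g C *], [B → B . E B], [C → . B C], [C → . X], [C → . id X], [C → B . C], [E → . B], [E → B .], [X → . * g], [X → . B g], [X → . g X E], [X → B . g] }  — shift, reduce
  I19: { [C → B C .] }  — reduce
  I20: { [B → . B E B], [B → . g C *], [B → g . C *], [C → . B C], [C → . X], [C → . id X], [X → . * g], [X → . B g], [X → . g X E], [X → B g .], [X → g . X E] }  — shift, reduce
  I21: { [X → * g .] }  — reduce

I1 contains reduce item [E → B .] and shift item [B → . g C *] — shift-reduce conflict.
I13 contains reduce item [X → B g .] and shift items [B → . g C *], [C → . id X], [X → . * g], [X → . g X E] — shift-reduce conflict.
I14 contains reduce item [B → B E B .] and shift item [B → . g C *] — shift-reduce conflict.
I15 contains reduce item [C → X .] and shift item [B → . g C *] — shift-reduce conflict.
I18 contains reduce item [E → B .] and shift items [B → . g C *], [C → . id X], [X → . * g], [X → B . g], [X → . g X E] — shift-reduce conflict.
I20 contains reduce item [X → B g .] and shift items [B → . g C *], [C → . id X], [X → . * g], [X → . g X E] — shift-reduce conflict.

Answer: Yes — I1: [E → B .] vs [B → . g C *]; I13: [X → B g .] vs [B → . g C *]; I14: [B → B E B .] vs [B → . g C *]; I15: [C → X .] vs [B → . g C *]; I18: [E → B .] vs [B → . g C *]; I20: [X → B g .] vs [B → . g C *]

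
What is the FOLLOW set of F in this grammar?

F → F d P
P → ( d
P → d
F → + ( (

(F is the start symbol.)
To compute FOLLOW(F), find every occurrence of F on a right-hand side N → α F β: add FIRST(β) \ {ε}, and if β is empty or nullable also add FOLLOW(N). Iterate to a fixed point.

F is the start symbol, so $ ∈ FOLLOW(F).
In F → F d P: F is followed by d P, add FIRST(d P) \ {ε} = { 'd' }

Taking the union: FOLLOW(F) = { $, 'd' }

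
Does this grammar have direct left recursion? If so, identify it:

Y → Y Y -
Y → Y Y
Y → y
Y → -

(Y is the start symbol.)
Yes, Y is left-recursive

Y → Y Y -: LEFT RECURSIVE (starts with Y)
Y → Y Y: LEFT RECURSIVE (starts with Y)
Y → y: starts with y
Y → -: starts with '-'

The grammar has direct left recursion on: Y.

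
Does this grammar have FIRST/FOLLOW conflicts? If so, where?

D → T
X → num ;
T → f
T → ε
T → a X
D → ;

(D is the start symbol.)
No FIRST/FOLLOW conflicts.

Nullable non-terminals: D, T.
FIRST sets used below: FIRST(T) = { 'a', 'f', ε }

D: nullable alternative(s) D → T; FOLLOW(D) = { $ }
  D → T: FIRST \ {ε} = { 'a', 'f' } — this is the only nullable alternative, skip
  D → ;: FIRST \ {ε} = { ';' } — disjoint from FOLLOW(D)

T: nullable alternative(s) T → ε; FOLLOW(T) = { $ }
  T → f: FIRST \ {ε} = { 'f' } — disjoint from FOLLOW(T)
  T → ε: FIRST \ {ε} = { } — this is the only nullable alternative, skip
  T → a X: FIRST \ {ε} = { 'a' } — disjoint from FOLLOW(T)

X has no nullable alternative, so no FIRST/FOLLOW check is needed there.

No FIRST/FOLLOW conflicts found.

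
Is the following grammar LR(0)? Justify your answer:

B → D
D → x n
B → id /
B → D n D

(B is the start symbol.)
Augment with B' → B and build the canonical LR(0) collection (I0 = CLOSURE({[B' → . B]}), then GOTO on every symbol after a dot until no new states appear). It has 9 states:
  I0: { [B → . D n D], [B → . D], [B → . id /], [B' → . B], [D → . x n] }  — shift
  I1: { [B' → B .] }  — accept
  I2: { [B → D . n D], [B → D .] }  — shift, reduce
  I3: { [B → id . /] }  — shift
  I4: { [D → x . n] }  — shift
  I5: { [D → x n .] }  — reduce
  I6: { [B → id / .] }  — reduce
  I7: { [B → D n . D], [D → . x n] }  — shift
  I8: { [B → D n D .] }  — reduce

Conflict in state I2:
  Shift-reduce conflict between [B → D .] and [B → D . n D]
So the grammar is NOT LR(0).

Answer: No. Shift-reduce conflict between [B → D .] and [B → D . n D]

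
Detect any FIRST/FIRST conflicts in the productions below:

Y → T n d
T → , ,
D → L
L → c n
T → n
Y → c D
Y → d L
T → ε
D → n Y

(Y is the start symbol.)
No FIRST/FIRST conflicts.

A FIRST/FIRST conflict occurs when two productions N → α and N → β for the same non-terminal have FIRST(α) ∩ FIRST(β) ≠ ∅ (with ε ∈ FIRST of a nullable right-hand side, so two nullable alternatives also conflict).

FIRST sets of the non-terminals at (or reachable through a nullable prefix from) the front of some alternative:
  FIRST(T) = { ',', 'n', ε }
  FIRST(L) = { 'c' }

Productions for Y:
  Y → T n d: FIRST = { ',', 'n' }
  Y → c D: FIRST = { 'c' }
  Y → d L: FIRST = { 'd' }
Productions for T:
  T → , ,: FIRST = { ',' }
  T → n: FIRST = { 'n' }
  T → ε: FIRST = { ε }
Productions for D:
  D → L: FIRST = { 'c' }
  D → n Y: FIRST = { 'n' }
L has only one production, so no FIRST/FIRST conflict is possible there.

All alternatives of each non-terminal have pairwise disjoint FIRST sets.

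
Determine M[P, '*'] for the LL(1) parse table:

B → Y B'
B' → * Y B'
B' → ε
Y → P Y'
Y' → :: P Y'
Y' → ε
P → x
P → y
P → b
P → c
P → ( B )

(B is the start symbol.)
Empty (error entry)

To find M[P, '*'], we find productions for P where '*' is in the predict set (PREDICT(N → α) = (FIRST(α) \ {ε}) ∪ (FOLLOW(N) if α ⇒* ε)).

P → x: PREDICT = { 'x' }
P → y: PREDICT = { 'y' }
P → b: PREDICT = { 'b' }
P → c: PREDICT = { 'c' }
P → ( B ): PREDICT = { '(' }

M[P, '*'] is empty (no production applies)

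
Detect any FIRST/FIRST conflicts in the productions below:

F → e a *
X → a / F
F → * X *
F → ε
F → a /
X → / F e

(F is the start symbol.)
No FIRST/FIRST conflicts.

A FIRST/FIRST conflict occurs when two productions N → α and N → β for the same non-terminal have FIRST(α) ∩ FIRST(β) ≠ ∅ (with ε ∈ FIRST of a nullable right-hand side, so two nullable alternatives also conflict).

Productions for F:
  F → e a *: FIRST = { 'e' }
  F → * X *: FIRST = { '*' }
  F → ε: FIRST = { ε }
  F → a /: FIRST = { 'a' }
Productions for X:
  X → a / F: FIRST = { 'a' }
  X → / F e: FIRST = { '/' }

All alternatives of each non-terminal have pairwise disjoint FIRST sets.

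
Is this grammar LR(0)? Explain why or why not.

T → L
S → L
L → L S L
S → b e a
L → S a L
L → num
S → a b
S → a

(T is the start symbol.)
No. Shift-reduce conflict between [S → L .] and [L → . num]

Augment with T' → T and build the canonical LR(0) collection (I0 = CLOSURE({[T' → . T]}), then GOTO on every symbol after a dot until no new states appear). It has 17 states:
  I0: { [L → . L S L], [L → . S a L], [L → . num], [S → . L], [S → . a b], [S → . a], [S → . b e a], [T → . L], [T' → . T] }  — shift
  I1: { [L → . L S L], [L → . S a L], [L → . num], [L → L . S L], [S → . L], [S → . a b], [S → . a], [S → . b e a], [S → L .], [T → L .] }  — shift, 2 reduces
  I2: { [L → S . a L] }  — shift
  I3: { [T' → T .] }  — accept
  I4: { [S → a . b], [S → a .] }  — shift, reduce
  I5: { [S → b . e a] }  — shift
  I6: { [L → num .] }  — reduce
  I7: { [S → b e . a] }  — shift
  I8: { [S → b e a .] }  — reduce
  I9: { [S → a b .] }  — reduce
  I10: { [L → . L S L], [L → . S a L], [L → . num], [L → S a . L], [S → . L], [S → . a b], [S → . a], [S → . b e a] }  — shift
  I11: { [L → . L S L], [L → . S a L], [L → . num], [L → L . S L], [L → S a L .], [S → . L], [S → . a b], [S → . a], [S → . b e a], [S → L .] }  — shift, 2 reduces
  I12: { [L → . L S L], [L → . S a L], [L → . num], [L → L . S L], [S → . L], [S → . a b], [S → . a], [S → . b e a], [S → L .] }  — shift, reduce
  I13: { [L → . L S L], [L → . S a L], [L → . num], [L → L S . L], [L → S . a L], [S → . L], [S → . a b], [S → . a], [S → . b e a] }  — shift
  I14: { [L → . L S L], [L → . S a L], [L → . num], [L → L . S L], [L → L S L .], [S → . L], [S → . a b], [S → . a], [S → . b e a], [S → L .] }  — shift, 2 reduces
  I15: { [L → . L S L], [L → . S a L], [L → . num], [L → S a . L], [S → . L], [S → . a b], [S → . a], [S → . b e a], [S → a . b], [S → a .] }  — shift, reduce
  I16: { [S → a b .], [S → b . e a] }  — shift, reduce

Conflict in state I1:
  Shift-reduce conflict between [S → L .] and [L → . num]
So the grammar is NOT LR(0).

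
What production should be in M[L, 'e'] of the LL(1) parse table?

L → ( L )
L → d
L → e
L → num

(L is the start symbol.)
To find M[L, 'e'], we find productions for L where 'e' is in the predict set (PREDICT(N → α) = (FIRST(α) \ {ε}) ∪ (FOLLOW(N) if α ⇒* ε)).

L → ( L ): PREDICT = { '(' }
L → d: PREDICT = { 'd' }
L → e: PREDICT = { 'e' }
  'e' is in predict set, so this production goes in M[L, 'e']
L → num: PREDICT = { 'num' }

M[L, 'e'] = L → e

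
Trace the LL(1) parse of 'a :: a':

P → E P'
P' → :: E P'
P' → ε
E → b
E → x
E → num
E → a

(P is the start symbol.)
Stack is shown with the top on the left.

Stack      Input     Action
---------------------------
P $        a :: a $  output P → E P'
E P' $     a :: a $  output E → a
a P' $     a :: a $  match 'a'
P' $       :: a $    output P' → :: E P'
:: E P' $  :: a $    match '::'
E P' $     a $       output E → a
a P' $     a $       match 'a'
P' $       $         output P' → ε
$          $         accept

The string is accepted.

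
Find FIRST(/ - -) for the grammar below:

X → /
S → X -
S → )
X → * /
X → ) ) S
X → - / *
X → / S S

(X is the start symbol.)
{ '/' }

To compute FIRST(/ - -), process the symbols left to right:
Symbol / is a terminal. Add '/' and stop.
FIRST(/ - -) = { '/' }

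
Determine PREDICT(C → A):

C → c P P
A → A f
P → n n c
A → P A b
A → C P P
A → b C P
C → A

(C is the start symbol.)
PREDICT(C → A) = (FIRST(RHS) \ {ε}) ∪ (FOLLOW(C) if ε ∈ FIRST(RHS), i.e. RHS ⇒* ε)
FIRST(A) = { 'b', 'c', 'n' }
FIRST(A) = { 'b', 'c', 'n' }
ε ∉ FIRST(A), so FOLLOW(C) is not added.
PREDICT(C → A) = { 'b', 'c', 'n' }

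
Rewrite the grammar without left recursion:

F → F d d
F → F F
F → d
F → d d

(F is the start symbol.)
F is directly left-recursive. The standard transformation for
  A → A α₁ | ... | A α_m | β₁ | ... | β_n
is
  A  → β₁ A' | ... | β_n A'
  A' → α₁ A' | ... | α_m A' | ε

F → d becomes F → d F'
F → d d becomes F → d d F'
F → F d d becomes F' → d d F'
F → F F becomes F' → F F'
Add F' → ε

Resulting grammar:
F → d F'
F → d d F'
F' → d d F'
F' → F F'
F' → ε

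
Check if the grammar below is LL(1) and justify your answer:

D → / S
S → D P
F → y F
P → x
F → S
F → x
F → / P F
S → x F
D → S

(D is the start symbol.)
No. Predict set conflict for D: { '/' }

A grammar is LL(1) if for each non-terminal N with multiple productions, the predict sets of those productions are pairwise disjoint, where PREDICT(N → α) = (FIRST(α) \ {ε}) ∪ (FOLLOW(N) if α ⇒* ε).

Relevant sets:
  FIRST(S) = { '/', 'x' }
  FIRST(D) = { '/', 'x' }

For D:
  PREDICT(D → '/' S) = { '/' }
  PREDICT(D → S) = { '/', 'x' }
For S:
  PREDICT(S → D P) = { '/', 'x' }
  PREDICT(S → x F) = { 'x' }
For F:
  PREDICT(F → y F) = { 'y' }
  PREDICT(F → S) = { '/', 'x' }
  PREDICT(F → x) = { 'x' }
  PREDICT(F → '/' P F) = { '/' }
P has a single production, so nothing to check there.

Conflict found: Predict set conflict for D: { '/' }
The grammar is NOT LL(1).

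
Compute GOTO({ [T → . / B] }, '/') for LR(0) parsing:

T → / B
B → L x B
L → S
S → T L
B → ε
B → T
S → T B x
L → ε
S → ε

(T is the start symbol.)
{ [B → . L x B], [B → . T], [B → .], [L → . S], [L → .], [S → . T B x], [S → . T L], [S → .], [T → . / B], [T → / . B] }

GOTO(I, '/') = CLOSURE({ [A → αX.β] : [A → α.Xβ] ∈ I, X = '/' })

Items with dot before '/', with the dot advanced:
  [T → . / B] → [T → / . B]
Closure of the advanced items:
  [T → / . B] has the dot before B: add [B → . L x B], [B → .], [B → . T]
  [B → . L x B] has the dot before L: add [L → . S], [L → .]
  [B → . T] has the dot before T: add [T → . / B]
  [L → . S] has the dot before S: add [S → . T L], [S → . T B x], [S → .]

GOTO = { [B → . L x B], [B → . T], [B → .], [L → . S], [L → .], [S → . T B x], [S → . T L], [S → .], [T → . / B], [T → / . B] }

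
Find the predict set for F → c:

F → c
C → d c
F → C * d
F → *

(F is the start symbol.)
PREDICT(F → c) = (FIRST(RHS) \ {ε}) ∪ (FOLLOW(F) if ε ∈ FIRST(RHS), i.e. RHS ⇒* ε)
FIRST(c) = { 'c' }
ε ∉ FIRST(c), so FOLLOW(F) is not added.
PREDICT(F → c) = { 'c' }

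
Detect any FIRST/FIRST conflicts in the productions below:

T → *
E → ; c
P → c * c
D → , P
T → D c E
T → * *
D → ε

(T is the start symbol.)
Yes. T → '*' / T → '*' '*' on { '*' }

FIRST sets of the non-terminals at (or reachable through a nullable prefix from) the front of some alternative:
  FIRST(D) = { ',', ε }

Productions for T:
  T → *: FIRST = { '*' }
  T → D c E: FIRST = { ',', 'c' }
  T → * *: FIRST = { '*' }
Productions for D:
  D → , P: FIRST = { ',' }
  D → ε: FIRST = { ε }
E, P have only one production, so no FIRST/FIRST conflict is possible there.

Conflict for T: T → * and T → * *
  Overlap: { '*' }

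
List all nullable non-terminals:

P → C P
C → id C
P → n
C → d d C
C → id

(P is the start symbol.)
A non-terminal is nullable if it can derive ε (the empty string): either it has an ε-production, or it has a production whose right-hand side consists entirely of nullable non-terminals.

There are no ε-productions, so no non-terminal can derive ε.
No non-terminals are nullable.

Answer: None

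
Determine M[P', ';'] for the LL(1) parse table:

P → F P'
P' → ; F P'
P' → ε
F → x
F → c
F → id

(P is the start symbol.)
P' → ; F P'

To find M[P', ';'], we find productions for P' where ';' is in the predict set (PREDICT(N → α) = (FIRST(α) \ {ε}) ∪ (FOLLOW(N) if α ⇒* ε)).

Relevant sets:
  FOLLOW(P') = { $ }

P' → ; F P': PREDICT = { ';' }
  ';' is in predict set, so this production goes in M[P', ';']
P' → ε: PREDICT = { $ }

M[P', ';'] = P' → ; F P'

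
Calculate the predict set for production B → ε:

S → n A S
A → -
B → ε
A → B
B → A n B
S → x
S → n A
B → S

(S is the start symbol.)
{ $, 'n', 'x' }

PREDICT(B → ε) = (FIRST(RHS) \ {ε}) ∪ (FOLLOW(B) if ε ∈ FIRST(RHS), i.e. RHS ⇒* ε)
The right-hand side is ε (FIRST(ε) = { ε }), so the predict set is FOLLOW(B) = { $, 'n', 'x' }
PREDICT(B → ε) = { $, 'n', 'x' }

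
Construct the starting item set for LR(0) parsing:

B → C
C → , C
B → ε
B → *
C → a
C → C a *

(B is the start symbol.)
{ [B → . *], [B → . C], [B → .], [B' → . B], [C → . , C], [C → . C a *], [C → . a] }

First, augment the grammar with B' → B
I₀ = CLOSURE({ [B' → . B] }):
  [B' → . B] has the dot before B: add [B → . C], [B → .], [B → . *]
  [B → . C] has the dot before C: add [C → . , C], [C → . a], [C → . C a *]
No further items can be added.

I₀ = { [B → . *], [B → . C], [B → .], [B' → . B], [C → . , C], [C → . C a *], [C → . a] }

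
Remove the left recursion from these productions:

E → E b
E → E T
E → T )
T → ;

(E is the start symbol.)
E is directly left-recursive. The standard transformation for
  A → A α₁ | ... | A α_m | β₁ | ... | β_n
is
  A  → β₁ A' | ... | β_n A'
  A' → α₁ A' | ... | α_m A' | ε

E → T ) becomes E → T ) E'
E → E b becomes E' → b E'
E → E T becomes E' → T E'
Add E' → ε

Productions for other non-terminals are unchanged:
  T → ;

Resulting grammar:
E → T ) E'
E' → b E'
E' → T E'
E' → ε
T → ;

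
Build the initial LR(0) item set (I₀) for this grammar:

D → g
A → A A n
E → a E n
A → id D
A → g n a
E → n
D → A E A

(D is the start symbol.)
{ [A → . A A n], [A → . g n a], [A → . id D], [D → . A E A], [D → . g], [D' → . D] }

First, augment the grammar with D' → D
I₀ = CLOSURE({ [D' → . D] }):
  [D' → . D] has the dot before D: add [D → . g], [D → . A E A]
  [D → . A E A] has the dot before A: add [A → . A A n], [A → . id D], [A → . g n a]
No further items can be added.

I₀ = { [A → . A A n], [A → . g n a], [A → . id D], [D → . A E A], [D → . g], [D' → . D] }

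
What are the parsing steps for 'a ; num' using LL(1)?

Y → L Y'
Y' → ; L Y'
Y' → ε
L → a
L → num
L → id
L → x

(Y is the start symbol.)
LL(1) parsing maintains a stack (initially the start symbol over $) and the input. At each step: if the stack top is a terminal, match it against the current input token; if it is a non-terminal N, replace it with the RHS of M[N, lookahead] (the unique production whose predict set contains the lookahead).

Stack is shown with the top on the left.

Stack     Input      Action
---------------------------
Y $       a ; num $  output Y → L Y'
L Y' $    a ; num $  output L → a
a Y' $    a ; num $  match 'a'
Y' $      ; num $    output Y' → ; L Y'
; L Y' $  ; num $    match ';'
L Y' $    num $      output L → num
num Y' $  num $      match 'num'
Y' $      $          output Y' → ε
$         $          accept

The string is accepted.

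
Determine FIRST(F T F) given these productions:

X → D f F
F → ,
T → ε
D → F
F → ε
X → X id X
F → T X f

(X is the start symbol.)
{ ',', 'f', ε }

FIRST sets of the non-terminals involved (from the grammar, by fixed-point iteration):
  FIRST(F) = { ',', 'f', ε }
  FIRST(T) = { ε }

To compute FIRST(F T F), process the symbols left to right:
Symbol F is a non-terminal. Add FIRST(F) \ {ε} = { ',', 'f' }
F is nullable (ε ∈ FIRST(F)), continue to the next symbol.
Symbol T is a non-terminal. Add FIRST(T) \ {ε} = { }
T is nullable (ε ∈ FIRST(T)), continue to the next symbol.
Symbol F is a non-terminal. Add FIRST(F) \ {ε} = { ',', 'f' }
F is nullable (ε ∈ FIRST(F)), continue to the next symbol.
All symbols are nullable, so ε is in the result.
FIRST(F T F) = { ',', 'f', ε }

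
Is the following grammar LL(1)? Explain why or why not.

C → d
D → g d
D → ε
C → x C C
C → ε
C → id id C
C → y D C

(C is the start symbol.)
No. Predict set conflict for C: { 'd' }

A grammar is LL(1) if for each non-terminal N with multiple productions, the predict sets of those productions are pairwise disjoint, where PREDICT(N → α) = (FIRST(α) \ {ε}) ∪ (FOLLOW(N) if α ⇒* ε).

Relevant sets:
  FOLLOW(C) = { $, 'd', 'id', 'x', 'y' }
  FOLLOW(D) = { $, 'd', 'id', 'x', 'y' }

For C:
  PREDICT(C → d) = { 'd' }
  PREDICT(C → x C C) = { 'x' }
  PREDICT(C → ε) = { $, 'd', 'id', 'x', 'y' }
  PREDICT(C → id id C) = { 'id' }
  PREDICT(C → y D C) = { 'y' }
For D:
  PREDICT(D → g d) = { 'g' }
  PREDICT(D → ε) = { $, 'd', 'id', 'x', 'y' }

Conflict found: Predict set conflict for C: { 'd' }
The grammar is NOT LL(1).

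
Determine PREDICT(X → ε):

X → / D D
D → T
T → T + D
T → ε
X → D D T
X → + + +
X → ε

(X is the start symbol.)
{ $ }

PREDICT(X → ε) = (FIRST(RHS) \ {ε}) ∪ (FOLLOW(X) if ε ∈ FIRST(RHS), i.e. RHS ⇒* ε)
The right-hand side is ε (FIRST(ε) = { ε }), so the predict set is FOLLOW(X) = { $ }
PREDICT(X → ε) = { $ }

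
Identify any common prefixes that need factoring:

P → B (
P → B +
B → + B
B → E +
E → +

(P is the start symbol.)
Left-factoring is needed when two productions for the same non-terminal
share a common prefix on the right-hand side.

Productions for P:
  P → B (
  P → B +
Productions for B:
  B → + B
  B → E +

Found common prefix 'B' in productions for P

Answer: Yes, P has productions with common prefix 'B'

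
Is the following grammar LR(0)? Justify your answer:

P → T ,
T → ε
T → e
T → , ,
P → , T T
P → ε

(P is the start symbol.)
A grammar is LR(0) if no state in the canonical LR(0) collection has:
  - both a shift item (dot before a terminal) and a complete item (shift-reduce conflict), or
  - two or more complete items (reduce-reduce conflict; the accept item [P' → P .] counts as a complete item here).

Augment with P' → P and build the canonical LR(0) collection (I0 = CLOSURE({[P' → . P]}), then GOTO on every symbol after a dot until no new states appear). It has 11 states:
  I0: { [P → . , T T], [P → . T ,], [P → .], [P' → . P], [T → . , ,], [T → . e], [T → .] }  — shift, 2 reduces
  I1: { [P → , . T T], [T → , . ,], [T → . , ,], [T → . e], [T → .] }  — shift, reduce
  I2: { [P' → P .] }  — accept
  I3: { [P → T . ,] }  — shift
  I4: { [T → e .] }  — reduce
  I5: { [P → T , .] }  — reduce
  I6: { [T → , , .], [T → , . ,] }  — shift, reduce
  I7: { [P → , T . T], [T → . , ,], [T → . e], [T → .] }  — shift, reduce
  I8: { [T → , . ,] }  — shift
  I9: { [P → , T T .] }  — reduce
  I10: { [T → , , .] }  — reduce

Conflict in state I0:
  Shift-reduce conflict between [P → .] and [P → . , T T]
So the grammar is NOT LR(0).

Answer: No. Shift-reduce conflict between [P → .] and [P → . , T T]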